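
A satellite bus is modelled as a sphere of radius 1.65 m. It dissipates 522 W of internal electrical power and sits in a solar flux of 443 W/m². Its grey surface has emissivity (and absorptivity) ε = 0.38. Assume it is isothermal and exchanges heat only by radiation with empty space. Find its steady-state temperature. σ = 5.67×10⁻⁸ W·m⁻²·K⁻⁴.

At steady state, absorbed solar power + internal power = radiated power.
Absorbed: α·S·A_cross = 0.38·443·8.553 = 1440 W (cross-section πr²).
Total input = 1440 + 522 = 1962 W.
Radiated: εσ·A_surf·T⁴ with A_surf = 4πr² = 34.21 m².
T⁴ = 1962/(0.38·5.67×10⁻⁸·34.21) = 2.661×10⁹ K⁴.

T ≈ 227 K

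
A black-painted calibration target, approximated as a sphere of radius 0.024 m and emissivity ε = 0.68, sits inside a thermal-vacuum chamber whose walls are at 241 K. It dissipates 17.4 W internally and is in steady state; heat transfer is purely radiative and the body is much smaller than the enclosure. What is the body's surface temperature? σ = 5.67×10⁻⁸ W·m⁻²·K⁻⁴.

T ≈ 506 K

For a small grey body in a large enclosure, net radiated power = εσA(T⁴ − T_w⁴).
Steady state: P = εσA(T⁴ − T_w⁴) with A = 4πr² = 0.007238 m².
T⁴ = P/(εσA) + T_w⁴ = 17.4/(0.68·5.67×10⁻⁸·0.007238) + (241)⁴
    = 6.235×10¹⁰ + 3.373×10⁹ = 6.572×10¹⁰ K⁴.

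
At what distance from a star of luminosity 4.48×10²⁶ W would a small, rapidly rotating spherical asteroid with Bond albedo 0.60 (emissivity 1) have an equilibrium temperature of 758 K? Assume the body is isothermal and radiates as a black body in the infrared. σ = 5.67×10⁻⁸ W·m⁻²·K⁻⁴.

d ≈ 1.38×10¹⁰ m

For an isothermal black-emitting sphere, (1−a)S·πr² = σ·4πr²·T⁴ ⇒ S = 4σT⁴/(1−a).
S = 4·5.67×10⁻⁸·(758)⁴/0.400 = 1.872×10⁵ W/m².
Flux falls as S = L/(4πd²), so d = √(L/(4πS)) = √(4.48×10²⁶/(4π·1.872×10⁵)).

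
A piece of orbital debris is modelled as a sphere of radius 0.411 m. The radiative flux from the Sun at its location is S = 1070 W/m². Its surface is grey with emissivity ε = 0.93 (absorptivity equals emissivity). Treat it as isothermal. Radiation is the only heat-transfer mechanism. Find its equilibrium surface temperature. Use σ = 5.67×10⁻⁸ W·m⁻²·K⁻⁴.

At equilibrium, absorbed power = emitted power.
Absorbing cross-section = πr² = 0.5307 m²; emitting surface = 4πr² = 2.123 m² (ratio 4).
εS·A_cross = εσ·A_surf·T⁴  ⇒  T⁴ = S/(4σ)   (ε cancels).
T⁴ = 1070/(4·5.67×10⁻⁸) = 4.718×10⁹ K⁴.
T = (4.718×10⁹)^(1/4).

T ≈ 262 K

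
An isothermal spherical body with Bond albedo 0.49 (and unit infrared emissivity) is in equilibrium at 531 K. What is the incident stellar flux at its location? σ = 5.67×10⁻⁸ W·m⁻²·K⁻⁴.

(1−a)S·πr² = σ·4πr²·T⁴ ⇒ S = 4σT⁴/(1−a).
S = 4·5.67×10⁻⁸·7.950×10¹⁰/0.510.

S ≈ 35400 W/m²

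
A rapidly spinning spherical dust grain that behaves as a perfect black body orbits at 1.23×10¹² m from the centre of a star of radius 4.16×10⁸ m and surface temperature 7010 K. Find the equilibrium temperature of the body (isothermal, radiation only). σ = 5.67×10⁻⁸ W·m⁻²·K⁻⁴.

The star's surface emits σT_*⁴; at distance d the flux is S = σT_*⁴(R_*/d)².
S = 5.67×10⁻⁸·(7010)⁴·(4.16×10⁸/1.23×10¹²)² = 15.66 W/m².
For an isothermal sphere T⁴ = (1−a)S/(4σ) = 6.905×10⁷ K⁴.

T ≈ 91.2 K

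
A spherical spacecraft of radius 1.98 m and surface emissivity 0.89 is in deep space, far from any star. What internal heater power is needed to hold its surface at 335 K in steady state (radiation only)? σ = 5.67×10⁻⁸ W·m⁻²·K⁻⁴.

P = εσ·4πr²·T⁴.
4πr² = 49.27 m²; T⁴ = 1.259×10¹⁰ K⁴.
P = 0.89·5.67×10⁻⁸·49.27·1.259×10¹⁰.

P ≈ 31300 W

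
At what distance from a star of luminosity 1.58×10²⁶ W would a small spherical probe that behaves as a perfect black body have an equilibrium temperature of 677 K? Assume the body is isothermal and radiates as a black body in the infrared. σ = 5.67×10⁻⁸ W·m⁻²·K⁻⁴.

For an isothermal black-emitting sphere, (1−a)S·πr² = σ·4πr²·T⁴ ⇒ S = 4σT⁴/(1−a).
S = 4·5.67×10⁻⁸·(677)⁴/1.00 = 47640 W/m².
Flux falls as S = L/(4πd²), so d = √(L/(4πS)) = √(1.58×10²⁶/(4π·47640)).

d ≈ 1.62×10¹⁰ m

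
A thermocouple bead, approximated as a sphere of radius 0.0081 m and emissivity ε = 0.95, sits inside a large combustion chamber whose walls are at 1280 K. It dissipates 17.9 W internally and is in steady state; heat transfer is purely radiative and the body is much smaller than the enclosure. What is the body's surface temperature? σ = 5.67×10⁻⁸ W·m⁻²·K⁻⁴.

T ≈ 1330 K

For a small grey body in a large enclosure, net radiated power = εσA(T⁴ − T_w⁴).
Steady state: P = εσA(T⁴ − T_w⁴) with A = 4πr² = 8.245×10⁻⁴ m².
T⁴ = P/(εσA) + T_w⁴ = 17.9/(0.95·5.67×10⁻⁸·8.245×10⁻⁴) + (1280)⁴
    = 4.031×10¹¹ + 2.684×10¹² = 3.087×10¹² K⁴.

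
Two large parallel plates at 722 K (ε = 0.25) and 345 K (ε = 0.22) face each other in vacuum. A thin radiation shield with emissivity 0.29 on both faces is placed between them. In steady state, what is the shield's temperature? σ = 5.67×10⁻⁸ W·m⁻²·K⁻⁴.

In steady state the net flux on the hot side equals that on the cold side.
σ(T₁⁴−T_s⁴)/D₁ = σ(T_s⁴−T₂⁴)/D₂, with D₁ = 1/ε₁+1/ε_s−1 = 6.448, D₂ = 1/ε_s+1/ε₂−1 = 6.994.
Solve for T_s⁴: T_s⁴ = (D₂·T₁⁴ + D₁·T₂⁴)/(D₁+D₂) = 1.482×10¹¹ K⁴.

T_s ≈ 620 K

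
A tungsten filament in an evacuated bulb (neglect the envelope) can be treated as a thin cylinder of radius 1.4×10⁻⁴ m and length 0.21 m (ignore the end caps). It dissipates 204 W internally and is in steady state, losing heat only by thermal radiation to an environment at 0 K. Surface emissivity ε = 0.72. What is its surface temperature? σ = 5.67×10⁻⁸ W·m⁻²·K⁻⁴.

T ≈ 2280 K

Steady state: internal power = radiated power, P = εσA T⁴.
Radiating area A = 2πrL = 1.847×10⁻⁴ m².
T⁴ = P/(εσA) = 204/(0.72·5.67×10⁻⁸·1.847×10⁻⁴) = 2.705×10¹³ K⁴.
T = (2.705×10¹³)^(1/4).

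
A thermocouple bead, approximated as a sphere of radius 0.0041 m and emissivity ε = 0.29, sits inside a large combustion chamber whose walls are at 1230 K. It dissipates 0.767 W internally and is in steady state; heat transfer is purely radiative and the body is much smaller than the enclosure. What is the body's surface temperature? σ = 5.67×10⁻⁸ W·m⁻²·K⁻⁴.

For a small grey body in a large enclosure, net radiated power = εσA(T⁴ − T_w⁴).
Steady state: P = εσA(T⁴ − T_w⁴) with A = 4πr² = 2.112×10⁻⁴ m².
T⁴ = P/(εσA) + T_w⁴ = 0.767/(0.29·5.67×10⁻⁸·2.112×10⁻⁴) + (1230)⁴
    = 2.208×10¹¹ + 2.289×10¹² = 2.510×10¹² K⁴.

T ≈ 1260 K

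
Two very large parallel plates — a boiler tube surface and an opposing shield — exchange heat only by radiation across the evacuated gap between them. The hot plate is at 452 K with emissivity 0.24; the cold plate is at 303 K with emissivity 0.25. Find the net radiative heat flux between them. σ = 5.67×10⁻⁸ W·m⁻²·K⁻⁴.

For two infinite grey parallel plates, q = σ(T₁⁴ − T₂⁴)/(1/ε₁ + 1/ε₂ − 1).
T₁⁴ − T₂⁴ = 4.174×10¹⁰ − 8.429×10⁹ = 3.331×10¹⁰ K⁴.
1/ε₁ + 1/ε₂ − 1 = 4.167 + 4.000 − 1 = 7.167.
q = 5.67×10⁻⁸ × 3.331×10¹⁰ / 7.167.

q ≈ 264 W/m²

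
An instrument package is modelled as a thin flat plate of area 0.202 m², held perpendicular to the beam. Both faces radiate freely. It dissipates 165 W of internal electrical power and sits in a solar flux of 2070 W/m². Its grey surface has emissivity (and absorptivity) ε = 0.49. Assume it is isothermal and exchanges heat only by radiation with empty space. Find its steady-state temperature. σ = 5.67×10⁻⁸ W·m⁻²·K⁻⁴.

At steady state, absorbed solar power + internal power = radiated power.
Absorbed: α·S·A_cross = 0.49·2070·0.2020 = 204.9 W (cross-section A).
Total input = 204.9 + 165 = 369.9 W.
Radiated: εσ·A_surf·T⁴ with A_surf = 2A = 0.4040 m².
T⁴ = 369.9/(0.49·5.67×10⁻⁸·0.4040) = 3.295×10¹⁰ K⁴.

T ≈ 426 K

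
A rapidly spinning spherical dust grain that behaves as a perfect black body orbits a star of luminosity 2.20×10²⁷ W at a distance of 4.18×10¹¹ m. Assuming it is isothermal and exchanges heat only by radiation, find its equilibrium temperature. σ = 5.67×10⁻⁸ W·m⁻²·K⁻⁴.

First find the stellar flux at distance d: S = L/(4πd²) = 2.20×10²⁷/(4π·(4.18×10¹¹)²) = 1002 W/m².
For an isothermal sphere, absorbed (1−a)S·πr² = emitted σ·4πr²·T⁴, so T⁴ = (1−a)S/(4σ).
T⁴ = 1.00·1002/(4·5.67×10⁻⁸) = 4.418×10⁹ K⁴.

T ≈ 258 K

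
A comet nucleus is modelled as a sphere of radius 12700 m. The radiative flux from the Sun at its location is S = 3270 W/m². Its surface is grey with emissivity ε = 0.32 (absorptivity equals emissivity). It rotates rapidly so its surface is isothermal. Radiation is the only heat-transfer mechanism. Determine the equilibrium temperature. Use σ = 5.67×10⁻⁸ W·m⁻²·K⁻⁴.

At equilibrium, absorbed power = emitted power.
Absorbing cross-section = πr² = 5.067×10⁸ m²; emitting surface = 4πr² = 2.027×10⁹ m² (ratio 4).
εS·A_cross = εσ·A_surf·T⁴  ⇒  T⁴ = S/(4σ)   (ε cancels).
T⁴ = 3270/(4·5.67×10⁻⁸) = 1.442×10¹⁰ K⁴.
T = (1.442×10¹⁰)^(1/4).

T ≈ 347 K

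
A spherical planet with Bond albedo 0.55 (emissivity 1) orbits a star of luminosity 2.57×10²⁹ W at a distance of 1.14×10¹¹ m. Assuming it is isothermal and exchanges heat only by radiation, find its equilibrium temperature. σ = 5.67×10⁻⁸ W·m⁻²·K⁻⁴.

T ≈ 1330 K

First find the stellar flux at distance d: S = L/(4πd²) = 2.57×10²⁹/(4π·(1.14×10¹¹)²) = 1.574×10⁶ W/m².
For an isothermal sphere, absorbed (1−a)S·πr² = emitted σ·4πr²·T⁴, so T⁴ = (1−a)S/(4σ).
T⁴ = 0.450·1.574×10⁶/(4·5.67×10⁻⁸) = 3.122×10¹² K⁴.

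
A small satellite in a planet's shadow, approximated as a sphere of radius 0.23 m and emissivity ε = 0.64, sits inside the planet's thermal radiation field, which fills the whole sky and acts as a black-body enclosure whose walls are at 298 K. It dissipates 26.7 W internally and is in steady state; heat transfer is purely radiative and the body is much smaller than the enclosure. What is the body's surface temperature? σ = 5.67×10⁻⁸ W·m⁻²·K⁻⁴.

T ≈ 308 K

For a small grey body in a large enclosure, net radiated power = εσA(T⁴ − T_w⁴).
Steady state: P = εσA(T⁴ − T_w⁴) with A = 4πr² = 0.6648 m².
T⁴ = P/(εσA) + T_w⁴ = 26.7/(0.64·5.67×10⁻⁸·0.6648) + (298)⁴
    = 1.107×10⁹ + 7.886×10⁹ = 8.993×10⁹ K⁴.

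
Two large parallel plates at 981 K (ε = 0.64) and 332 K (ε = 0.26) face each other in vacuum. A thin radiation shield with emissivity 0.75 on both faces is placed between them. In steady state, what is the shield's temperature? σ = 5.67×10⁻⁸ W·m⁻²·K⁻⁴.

In steady state the net flux on the hot side equals that on the cold side.
σ(T₁⁴−T_s⁴)/D₁ = σ(T_s⁴−T₂⁴)/D₂, with D₁ = 1/ε₁+1/ε_s−1 = 1.896, D₂ = 1/ε_s+1/ε₂−1 = 4.179.
Solve for T_s⁴: T_s⁴ = (D₂·T₁⁴ + D₁·T₂⁴)/(D₁+D₂) = 6.409×10¹¹ K⁴.

T_s ≈ 895 K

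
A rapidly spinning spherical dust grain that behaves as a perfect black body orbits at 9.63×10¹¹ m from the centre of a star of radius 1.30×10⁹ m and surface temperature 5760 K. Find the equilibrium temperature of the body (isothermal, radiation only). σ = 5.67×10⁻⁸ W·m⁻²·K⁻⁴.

The star's surface emits σT_*⁴; at distance d the flux is S = σT_*⁴(R_*/d)².
S = 5.67×10⁻⁸·(5760)⁴·(1.30×10⁹/9.63×10¹¹)² = 113.7 W/m².
For an isothermal sphere T⁴ = (1−a)S/(4σ) = 5.015×10⁸ K⁴.

T ≈ 150 K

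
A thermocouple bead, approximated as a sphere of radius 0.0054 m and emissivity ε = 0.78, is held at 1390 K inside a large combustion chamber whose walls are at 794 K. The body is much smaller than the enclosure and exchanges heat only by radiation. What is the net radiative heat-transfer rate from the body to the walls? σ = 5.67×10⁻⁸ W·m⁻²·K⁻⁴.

P_net ≈ 54.1 W

For a small grey body in a large enclosure: P_net = εσA(T_body⁴ − T_wall⁴).
A = 4πr² = 3.664×10⁻⁴ m²; T_body⁴ − T_wall⁴ = 3.733×10¹² − 3.974×10¹¹ = 3.336×10¹² K⁴.
|P_net| = 0.78·5.67×10⁻⁸·3.664×10⁻⁴·3.336×10¹².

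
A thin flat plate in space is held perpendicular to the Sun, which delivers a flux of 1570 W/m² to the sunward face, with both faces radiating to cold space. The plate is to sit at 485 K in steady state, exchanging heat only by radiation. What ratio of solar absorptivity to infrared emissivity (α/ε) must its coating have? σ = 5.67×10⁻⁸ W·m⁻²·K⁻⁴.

α/ε ≈ 4.00

Balance: αS·A = εσ·2A·T⁴ ⇒ α/ε = 2σT⁴/S.
α/ε = 2·5.67×10⁻⁸·(485)⁴/1570 = 2·5.67×10⁻⁸·5.533×10¹⁰/1570.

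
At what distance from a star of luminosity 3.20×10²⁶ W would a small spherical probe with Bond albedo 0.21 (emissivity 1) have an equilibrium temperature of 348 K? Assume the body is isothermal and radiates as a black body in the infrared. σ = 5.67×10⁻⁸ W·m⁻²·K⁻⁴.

For an isothermal black-emitting sphere, (1−a)S·πr² = σ·4πr²·T⁴ ⇒ S = 4σT⁴/(1−a).
S = 4·5.67×10⁻⁸·(348)⁴/0.790 = 4210 W/m².
Flux falls as S = L/(4πd²), so d = √(L/(4πS)) = √(3.20×10²⁶/(4π·4210)).

d ≈ 7.78×10¹⁰ m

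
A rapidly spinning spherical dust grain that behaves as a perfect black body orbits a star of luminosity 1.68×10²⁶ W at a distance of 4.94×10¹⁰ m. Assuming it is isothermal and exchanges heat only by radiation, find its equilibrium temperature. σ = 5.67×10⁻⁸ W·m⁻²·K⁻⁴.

T ≈ 394 K

First find the stellar flux at distance d: S = L/(4πd²) = 1.68×10²⁶/(4π·(4.94×10¹⁰)²) = 5478 W/m².
For an isothermal sphere, absorbed (1−a)S·πr² = emitted σ·4πr²·T⁴, so T⁴ = (1−a)S/(4σ).
T⁴ = 1.00·5478/(4·5.67×10⁻⁸) = 2.415×10¹⁰ K⁴.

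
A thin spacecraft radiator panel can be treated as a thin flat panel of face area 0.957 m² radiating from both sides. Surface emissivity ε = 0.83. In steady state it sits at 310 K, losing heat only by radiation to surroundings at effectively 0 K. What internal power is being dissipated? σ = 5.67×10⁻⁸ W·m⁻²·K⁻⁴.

P ≈ 832 W

Steady state: P = εσA T⁴.
A = 2·0.957 = 1.914 m²; T⁴ = (310)⁴ = 9.235×10⁹ K⁴.
P = 0.83 × 5.67×10⁻⁸ × 1.914 × 9.235×10⁹.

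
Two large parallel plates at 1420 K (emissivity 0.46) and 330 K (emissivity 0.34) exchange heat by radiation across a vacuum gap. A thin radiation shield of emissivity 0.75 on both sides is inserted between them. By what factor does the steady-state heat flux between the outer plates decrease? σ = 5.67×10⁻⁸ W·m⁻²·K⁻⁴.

Without shield: q₀ = σΔ(T⁴)/(1/ε₁+1/ε₂−1) with denominator 4.115.
With shield the two gaps are in series; the resistances add: (1/ε₁+1/ε_s−1)+(1/ε_s+1/ε₂−1) = 2.507+3.275 = 5.782.
Heat-flux ratio q₀/q = 5.782/4.115.

factor ≈ 1.41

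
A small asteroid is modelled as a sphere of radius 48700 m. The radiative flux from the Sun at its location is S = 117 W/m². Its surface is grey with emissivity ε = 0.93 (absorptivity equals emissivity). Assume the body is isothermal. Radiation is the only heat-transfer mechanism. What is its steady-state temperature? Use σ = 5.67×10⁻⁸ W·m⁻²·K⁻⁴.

At equilibrium, absorbed power = emitted power.
Absorbing cross-section = πr² = 7.451×10⁹ m²; emitting surface = 4πr² = 2.980×10¹⁰ m² (ratio 4).
εS·A_cross = εσ·A_surf·T⁴  ⇒  T⁴ = S/(4σ)   (ε cancels).
T⁴ = 117/(4·5.67×10⁻⁸) = 5.159×10⁸ K⁴.
T = (5.159×10⁸)^(1/4).

T ≈ 151 K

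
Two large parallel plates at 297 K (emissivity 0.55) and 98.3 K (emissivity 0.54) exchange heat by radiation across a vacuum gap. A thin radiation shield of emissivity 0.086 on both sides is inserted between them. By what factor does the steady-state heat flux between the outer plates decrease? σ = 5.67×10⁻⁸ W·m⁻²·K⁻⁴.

Without shield: q₀ = σΔ(T⁴)/(1/ε₁+1/ε₂−1) with denominator 2.670.
With shield the two gaps are in series; the resistances add: (1/ε₁+1/ε_s−1)+(1/ε_s+1/ε₂−1) = 12.45+12.48 = 24.93.
Heat-flux ratio q₀/q = 24.93/2.670.

factor ≈ 9.34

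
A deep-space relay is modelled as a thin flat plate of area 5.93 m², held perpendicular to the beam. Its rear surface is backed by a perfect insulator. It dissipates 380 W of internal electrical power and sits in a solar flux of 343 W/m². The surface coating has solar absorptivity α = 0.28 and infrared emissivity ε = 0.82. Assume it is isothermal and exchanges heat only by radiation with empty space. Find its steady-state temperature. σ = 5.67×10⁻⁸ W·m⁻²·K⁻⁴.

At steady state, absorbed solar power + internal power = radiated power.
Absorbed: α·S·A_cross = 0.28·343·5.930 = 569.5 W (cross-section A).
Total input = 569.5 + 380 = 949.5 W.
Radiated: εσ·A_surf·T⁴ with A_surf = A = 5.930 m².
T⁴ = 949.5/(0.82·5.67×10⁻⁸·5.930) = 3.444×10⁹ K⁴.

T ≈ 242 K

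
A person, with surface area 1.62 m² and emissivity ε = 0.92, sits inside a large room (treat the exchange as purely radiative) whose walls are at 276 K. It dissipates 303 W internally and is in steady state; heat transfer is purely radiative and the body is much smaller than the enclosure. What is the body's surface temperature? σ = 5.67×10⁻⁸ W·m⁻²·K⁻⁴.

For a small grey body in a large enclosure, net radiated power = εσA(T⁴ − T_w⁴).
Steady state: P = εσA(T⁴ − T_w⁴) with A = 1.62 m².
T⁴ = P/(εσA) + T_w⁴ = 303/(0.92·5.67×10⁻⁸·1.620) + (276)⁴
    = 3.586×10⁹ + 5.803×10⁹ = 9.388×10⁹ K⁴.

T ≈ 311 K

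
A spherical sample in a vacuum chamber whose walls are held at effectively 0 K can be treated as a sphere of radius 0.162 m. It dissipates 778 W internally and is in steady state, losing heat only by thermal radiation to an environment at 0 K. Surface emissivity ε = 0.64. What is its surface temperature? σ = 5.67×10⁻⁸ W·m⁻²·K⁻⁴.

T ≈ 505 K

Steady state: internal power = radiated power, P = εσA T⁴.
Radiating area A = 4πr² = 0.3298 m².
T⁴ = P/(εσA) = 778/(0.64·5.67×10⁻⁸·0.3298) = 6.501×10¹⁰ K⁴.
T = (6.501×10¹⁰)^(1/4).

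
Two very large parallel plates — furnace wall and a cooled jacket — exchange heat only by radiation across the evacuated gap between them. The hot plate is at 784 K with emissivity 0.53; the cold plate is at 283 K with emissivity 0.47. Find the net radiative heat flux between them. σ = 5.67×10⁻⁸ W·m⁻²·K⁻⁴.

q ≈ 6990 W/m²

For two infinite grey parallel plates, q = σ(T₁⁴ − T₂⁴)/(1/ε₁ + 1/ε₂ − 1).
T₁⁴ − T₂⁴ = 3.778×10¹¹ − 6.414×10⁹ = 3.714×10¹¹ K⁴.
1/ε₁ + 1/ε₂ − 1 = 1.887 + 2.128 − 1 = 3.014.
q = 5.67×10⁻⁸ × 3.714×10¹¹ / 3.014.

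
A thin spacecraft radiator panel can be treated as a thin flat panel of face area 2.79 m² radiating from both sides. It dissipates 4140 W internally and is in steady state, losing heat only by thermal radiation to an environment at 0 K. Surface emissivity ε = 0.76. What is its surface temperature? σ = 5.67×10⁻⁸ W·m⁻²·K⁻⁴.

Steady state: internal power = radiated power, P = εσA T⁴.
Radiating area A = 2·2.79 = 5.580 m².
T⁴ = P/(εσA) = 4140/(0.76·5.67×10⁻⁸·5.580) = 1.722×10¹⁰ K⁴.
T = (1.722×10¹⁰)^(1/4).

T ≈ 362 K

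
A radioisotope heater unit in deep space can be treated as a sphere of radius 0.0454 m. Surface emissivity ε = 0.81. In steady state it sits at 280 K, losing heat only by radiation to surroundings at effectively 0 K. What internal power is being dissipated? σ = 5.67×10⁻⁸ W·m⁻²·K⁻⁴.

Steady state: P = εσA T⁴.
A = 4πr² = 0.02590 m²; T⁴ = (280)⁴ = 6.147×10⁹ K⁴.
P = 0.81 × 5.67×10⁻⁸ × 0.02590 × 6.147×10⁹.

P ≈ 7.31 W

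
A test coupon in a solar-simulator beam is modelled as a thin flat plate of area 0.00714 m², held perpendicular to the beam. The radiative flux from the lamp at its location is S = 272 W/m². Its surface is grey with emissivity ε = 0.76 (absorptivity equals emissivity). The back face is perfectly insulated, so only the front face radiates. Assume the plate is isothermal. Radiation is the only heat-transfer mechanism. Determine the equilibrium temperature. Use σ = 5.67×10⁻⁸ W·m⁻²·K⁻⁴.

At equilibrium, absorbed power = emitted power.
Absorbing cross-section = A = 0.007140 m²; emitting surface = A = 0.007140 m² (ratio 1).
εS·A_cross = εσ·A_surf·T⁴  ⇒  T⁴ = S/(1σ)   (ε cancels).
T⁴ = 272/(1·5.67×10⁻⁸) = 4.797×10⁹ K⁴.
T = (4.797×10⁹)^(1/4).

T ≈ 263 K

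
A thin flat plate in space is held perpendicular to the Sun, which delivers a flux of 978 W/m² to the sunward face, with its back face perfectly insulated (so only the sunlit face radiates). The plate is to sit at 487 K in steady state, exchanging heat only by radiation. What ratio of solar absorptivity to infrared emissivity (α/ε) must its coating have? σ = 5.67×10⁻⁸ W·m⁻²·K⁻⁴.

Balance: αS·A = εσ·1A·T⁴ ⇒ α/ε = σT⁴/S.
α/ε = 5.67×10⁻⁸·(487)⁴/978 = 5.67×10⁻⁸·5.625×10¹⁰/978.

α/ε ≈ 3.26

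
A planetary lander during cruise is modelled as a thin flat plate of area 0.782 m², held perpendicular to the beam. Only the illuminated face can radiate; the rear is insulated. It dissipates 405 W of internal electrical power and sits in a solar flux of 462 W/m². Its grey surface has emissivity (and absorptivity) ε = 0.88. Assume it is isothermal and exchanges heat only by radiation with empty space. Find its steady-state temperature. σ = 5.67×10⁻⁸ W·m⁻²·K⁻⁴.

T ≈ 369 K

At steady state, absorbed solar power + internal power = radiated power.
Absorbed: α·S·A_cross = 0.88·462·0.7820 = 317.9 W (cross-section A).
Total input = 317.9 + 405 = 722.9 W.
Radiated: εσ·A_surf·T⁴ with A_surf = A = 0.7820 m².
T⁴ = 722.9/(0.88·5.67×10⁻⁸·0.7820) = 1.853×10¹⁰ K⁴.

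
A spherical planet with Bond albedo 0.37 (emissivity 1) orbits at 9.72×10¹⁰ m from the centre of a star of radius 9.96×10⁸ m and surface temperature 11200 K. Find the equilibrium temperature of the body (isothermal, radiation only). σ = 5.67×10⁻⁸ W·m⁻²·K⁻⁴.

The star's surface emits σT_*⁴; at distance d the flux is S = σT_*⁴(R_*/d)².
S = 5.67×10⁻⁸·(11200)⁴·(9.96×10⁸/9.72×10¹⁰)² = 93680 W/m².
For an isothermal sphere T⁴ = (1−a)S/(4σ) = 2.602×10¹¹ K⁴.

T ≈ 714 K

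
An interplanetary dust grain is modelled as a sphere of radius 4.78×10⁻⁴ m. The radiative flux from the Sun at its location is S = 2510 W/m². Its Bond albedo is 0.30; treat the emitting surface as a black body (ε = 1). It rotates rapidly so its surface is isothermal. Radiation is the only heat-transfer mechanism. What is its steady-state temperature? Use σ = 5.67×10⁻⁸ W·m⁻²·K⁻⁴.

At equilibrium, absorbed power = emitted power.
Absorbing cross-section = πr² = 7.178×10⁻⁷ m²; emitting surface = 4πr² = 2.871×10⁻⁶ m² (ratio 4).
(1−a)S·A_cross = εσ·A_surf·T⁴  ⇒  T⁴ = (1−a)S/(4σ).
T⁴ = 0.700·2510/(4·5.67×10⁻⁸) = 7.747×10⁹ K⁴.
T = (7.747×10⁹)^(1/4).

T ≈ 297 K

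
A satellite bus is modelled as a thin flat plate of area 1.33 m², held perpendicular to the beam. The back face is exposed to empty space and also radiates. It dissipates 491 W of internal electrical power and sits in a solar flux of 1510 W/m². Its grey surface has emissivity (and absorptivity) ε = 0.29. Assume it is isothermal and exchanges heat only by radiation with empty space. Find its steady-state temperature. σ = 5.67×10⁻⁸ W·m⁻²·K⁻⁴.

T ≈ 396 K

At steady state, absorbed solar power + internal power = radiated power.
Absorbed: α·S·A_cross = 0.29·1510·1.330 = 582.4 W (cross-section A).
Total input = 582.4 + 491 = 1073 W.
Radiated: εσ·A_surf·T⁴ with A_surf = 2A = 2.660 m².
T⁴ = 1073/(0.29·5.67×10⁻⁸·2.660) = 2.454×10¹⁰ K⁴.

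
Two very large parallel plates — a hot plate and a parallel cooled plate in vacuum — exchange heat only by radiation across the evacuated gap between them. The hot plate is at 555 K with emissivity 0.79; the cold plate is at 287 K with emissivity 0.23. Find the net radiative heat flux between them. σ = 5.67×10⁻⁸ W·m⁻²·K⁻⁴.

q ≈ 1080 W/m²

For two infinite grey parallel plates, q = σ(T₁⁴ − T₂⁴)/(1/ε₁ + 1/ε₂ − 1).
T₁⁴ − T₂⁴ = 9.488×10¹⁰ − 6.785×10⁹ = 8.809×10¹⁰ K⁴.
1/ε₁ + 1/ε₂ − 1 = 1.266 + 4.348 − 1 = 4.614.
q = 5.67×10⁻⁸ × 8.809×10¹⁰ / 4.614.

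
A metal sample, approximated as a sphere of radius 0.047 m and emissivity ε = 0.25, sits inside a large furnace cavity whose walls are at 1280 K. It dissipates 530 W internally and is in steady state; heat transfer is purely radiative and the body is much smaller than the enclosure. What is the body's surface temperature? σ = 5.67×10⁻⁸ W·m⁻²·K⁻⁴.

T ≈ 1420 K

For a small grey body in a large enclosure, net radiated power = εσA(T⁴ − T_w⁴).
Steady state: P = εσA(T⁴ − T_w⁴) with A = 4πr² = 0.02776 m².
T⁴ = P/(εσA) + T_w⁴ = 530/(0.25·5.67×10⁻⁸·0.02776) + (1280)⁴
    = 1.347×10¹² + 2.684×10¹² = 4.031×10¹² K⁴.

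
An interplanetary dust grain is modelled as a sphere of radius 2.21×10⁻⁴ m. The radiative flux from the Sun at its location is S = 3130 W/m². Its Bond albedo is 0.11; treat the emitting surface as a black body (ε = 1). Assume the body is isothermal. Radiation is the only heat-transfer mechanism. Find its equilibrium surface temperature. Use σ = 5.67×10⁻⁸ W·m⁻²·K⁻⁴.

At equilibrium, absorbed power = emitted power.
Absorbing cross-section = πr² = 1.534×10⁻⁷ m²; emitting surface = 4πr² = 6.138×10⁻⁷ m² (ratio 4).
(1−a)S·A_cross = εσ·A_surf·T⁴  ⇒  T⁴ = (1−a)S/(4σ).
T⁴ = 0.890·3130/(4·5.67×10⁻⁸) = 1.228×10¹⁰ K⁴.
T = (1.228×10¹⁰)^(1/4).

T ≈ 333 K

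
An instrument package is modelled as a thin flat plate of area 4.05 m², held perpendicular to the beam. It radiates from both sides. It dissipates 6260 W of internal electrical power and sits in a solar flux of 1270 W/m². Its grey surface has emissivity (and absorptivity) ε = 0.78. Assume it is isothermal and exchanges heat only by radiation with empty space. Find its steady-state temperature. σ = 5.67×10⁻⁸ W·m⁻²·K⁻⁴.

T ≈ 412 K

At steady state, absorbed solar power + internal power = radiated power.
Absorbed: α·S·A_cross = 0.78·1270·4.050 = 4012 W (cross-section A).
Total input = 4012 + 6260 = 10270 W.
Radiated: εσ·A_surf·T⁴ with A_surf = 2A = 8.100 m².
T⁴ = 10270/(0.78·5.67×10⁻⁸·8.100) = 2.867×10¹⁰ K⁴.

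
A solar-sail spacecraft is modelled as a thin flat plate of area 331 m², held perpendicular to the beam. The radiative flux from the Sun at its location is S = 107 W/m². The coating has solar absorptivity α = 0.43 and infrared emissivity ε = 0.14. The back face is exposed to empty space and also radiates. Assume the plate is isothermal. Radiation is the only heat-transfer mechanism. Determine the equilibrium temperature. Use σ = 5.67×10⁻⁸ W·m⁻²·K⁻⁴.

At equilibrium, absorbed power = emitted power.
Absorbing cross-section = A = 331.0 m²; emitting surface = 2A = 662.0 m² (ratio 2).
αS·A_cross = εσ·A_surf·T⁴  ⇒  T⁴ = αS/(ε·2σ).
T⁴ = 0.430·107/(0.14·2·5.67×10⁻⁸) = 2.898×10⁹ K⁴.
T = (2.898×10⁹)^(1/4).

T ≈ 232 K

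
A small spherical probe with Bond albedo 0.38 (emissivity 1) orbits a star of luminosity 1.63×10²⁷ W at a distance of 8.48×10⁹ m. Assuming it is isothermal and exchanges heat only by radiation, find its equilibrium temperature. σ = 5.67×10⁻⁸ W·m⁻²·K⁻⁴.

T ≈ 1490 K

First find the stellar flux at distance d: S = L/(4πd²) = 1.63×10²⁷/(4π·(8.48×10⁹)²) = 1.804×10⁶ W/m².
For an isothermal sphere, absorbed (1−a)S·πr² = emitted σ·4πr²·T⁴, so T⁴ = (1−a)S/(4σ).
T⁴ = 0.620·1.804×10⁶/(4·5.67×10⁻⁸) = 4.931×10¹² K⁴.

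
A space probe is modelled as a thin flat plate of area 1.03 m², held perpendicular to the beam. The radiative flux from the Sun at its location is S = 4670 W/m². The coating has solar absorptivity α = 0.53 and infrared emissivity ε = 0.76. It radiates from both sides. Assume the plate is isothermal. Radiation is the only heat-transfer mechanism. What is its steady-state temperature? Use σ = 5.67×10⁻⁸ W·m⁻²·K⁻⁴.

At equilibrium, absorbed power = emitted power.
Absorbing cross-section = A = 1.030 m²; emitting surface = 2A = 2.060 m² (ratio 2).
αS·A_cross = εσ·A_surf·T⁴  ⇒  T⁴ = αS/(ε·2σ).
T⁴ = 0.530·4670/(0.76·2·5.67×10⁻⁸) = 2.872×10¹⁰ K⁴.
T = (2.872×10¹⁰)^(1/4).

T ≈ 412 K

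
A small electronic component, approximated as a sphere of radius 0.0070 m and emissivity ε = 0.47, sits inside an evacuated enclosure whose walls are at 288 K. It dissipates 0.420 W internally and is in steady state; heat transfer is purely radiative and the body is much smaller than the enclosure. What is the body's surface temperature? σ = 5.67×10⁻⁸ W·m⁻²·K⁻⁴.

T ≈ 425 K

For a small grey body in a large enclosure, net radiated power = εσA(T⁴ − T_w⁴).
Steady state: P = εσA(T⁴ − T_w⁴) with A = 4πr² = 6.158×10⁻⁴ m².
T⁴ = P/(εσA) + T_w⁴ = 0.420/(0.47·5.67×10⁻⁸·6.158×10⁻⁴) + (288)⁴
    = 2.560×10¹⁰ + 6.880×10⁹ = 3.248×10¹⁰ K⁴.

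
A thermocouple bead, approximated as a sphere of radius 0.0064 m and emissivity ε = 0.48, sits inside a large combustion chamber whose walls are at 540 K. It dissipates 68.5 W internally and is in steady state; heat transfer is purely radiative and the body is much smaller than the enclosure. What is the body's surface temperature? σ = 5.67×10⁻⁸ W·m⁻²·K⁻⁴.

For a small grey body in a large enclosure, net radiated power = εσA(T⁴ − T_w⁴).
Steady state: P = εσA(T⁴ − T_w⁴) with A = 4πr² = 5.147×10⁻⁴ m².
T⁴ = P/(εσA) + T_w⁴ = 68.5/(0.48·5.67×10⁻⁸·5.147×10⁻⁴) + (540)⁴
    = 4.890×10¹² + 8.503×10¹⁰ = 4.975×10¹² K⁴.

T ≈ 1490 K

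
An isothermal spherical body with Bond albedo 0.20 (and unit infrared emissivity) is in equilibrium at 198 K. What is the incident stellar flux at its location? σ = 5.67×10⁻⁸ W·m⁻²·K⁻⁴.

(1−a)S·πr² = σ·4πr²·T⁴ ⇒ S = 4σT⁴/(1−a).
S = 4·5.67×10⁻⁸·1.537×10⁹/0.800.

S ≈ 436 W/m²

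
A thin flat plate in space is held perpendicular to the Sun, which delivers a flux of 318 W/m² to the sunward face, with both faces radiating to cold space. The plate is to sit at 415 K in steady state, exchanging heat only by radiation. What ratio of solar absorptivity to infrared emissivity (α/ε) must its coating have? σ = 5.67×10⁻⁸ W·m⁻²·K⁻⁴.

α/ε ≈ 10.6

Balance: αS·A = εσ·2A·T⁴ ⇒ α/ε = 2σT⁴/S.
α/ε = 2·5.67×10⁻⁸·(415)⁴/318 = 2·5.67×10⁻⁸·2.966×10¹⁰/318.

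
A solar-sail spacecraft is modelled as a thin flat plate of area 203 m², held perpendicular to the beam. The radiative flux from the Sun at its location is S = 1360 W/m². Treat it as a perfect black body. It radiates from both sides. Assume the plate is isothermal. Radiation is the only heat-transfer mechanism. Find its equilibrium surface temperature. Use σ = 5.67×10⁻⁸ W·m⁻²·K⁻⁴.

T ≈ 331 K

At equilibrium, absorbed power = emitted power.
Absorbing cross-section = A = 203.0 m²; emitting surface = 2A = 406.0 m² (ratio 2).
S·A_cross = εσ·A_surf·T⁴  ⇒  T⁴ = S/(2σ).
T⁴ = 1.00·1360/(2·5.67×10⁻⁸) = 1.199×10¹⁰ K⁴.
T = (1.199×10¹⁰)^(1/4).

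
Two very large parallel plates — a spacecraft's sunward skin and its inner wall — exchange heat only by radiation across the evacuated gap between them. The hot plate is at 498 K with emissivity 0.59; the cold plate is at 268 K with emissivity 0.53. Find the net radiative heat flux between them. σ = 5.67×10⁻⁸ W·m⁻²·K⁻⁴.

For two infinite grey parallel plates, q = σ(T₁⁴ − T₂⁴)/(1/ε₁ + 1/ε₂ − 1).
T₁⁴ − T₂⁴ = 6.151×10¹⁰ − 5.159×10⁹ = 5.635×10¹⁰ K⁴.
1/ε₁ + 1/ε₂ − 1 = 1.695 + 1.887 − 1 = 2.582.
q = 5.67×10⁻⁸ × 5.635×10¹⁰ / 2.582.

q ≈ 1240 W/m²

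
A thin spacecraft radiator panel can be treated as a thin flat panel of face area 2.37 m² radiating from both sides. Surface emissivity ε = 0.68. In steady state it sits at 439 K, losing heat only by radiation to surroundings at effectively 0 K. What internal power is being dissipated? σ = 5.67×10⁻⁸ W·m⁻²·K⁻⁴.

P ≈ 6790 W

Steady state: P = εσA T⁴.
A = 2·2.37 = 4.740 m²; T⁴ = (439)⁴ = 3.714×10¹⁰ K⁴.
P = 0.68 × 5.67×10⁻⁸ × 4.740 × 3.714×10¹⁰.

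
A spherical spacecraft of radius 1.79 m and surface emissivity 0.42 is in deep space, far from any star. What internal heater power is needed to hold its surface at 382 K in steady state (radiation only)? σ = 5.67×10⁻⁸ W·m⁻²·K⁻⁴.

P = εσ·4πr²·T⁴.
4πr² = 40.26 m²; T⁴ = 2.129×10¹⁰ K⁴.
P = 0.42·5.67×10⁻⁸·40.26·2.129×10¹⁰.

P ≈ 20400 W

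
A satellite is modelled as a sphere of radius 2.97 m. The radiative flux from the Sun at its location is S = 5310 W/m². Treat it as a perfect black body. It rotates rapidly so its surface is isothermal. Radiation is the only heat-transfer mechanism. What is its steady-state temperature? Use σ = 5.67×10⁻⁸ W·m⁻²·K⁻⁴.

T ≈ 391 K

At equilibrium, absorbed power = emitted power.
Absorbing cross-section = πr² = 27.71 m²; emitting surface = 4πr² = 110.8 m² (ratio 4).
S·A_cross = εσ·A_surf·T⁴  ⇒  T⁴ = S/(4σ).
T⁴ = 1.00·5310/(4·5.67×10⁻⁸) = 2.341×10¹⁰ K⁴.
T = (2.341×10¹⁰)^(1/4).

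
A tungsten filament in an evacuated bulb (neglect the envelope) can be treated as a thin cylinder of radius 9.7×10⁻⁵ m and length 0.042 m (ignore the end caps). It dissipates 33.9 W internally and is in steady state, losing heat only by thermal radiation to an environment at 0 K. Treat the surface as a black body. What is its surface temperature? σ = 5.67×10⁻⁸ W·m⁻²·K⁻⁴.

T ≈ 2200 K

Steady state: internal power = radiated power, P = εσA T⁴.
Radiating area A = 2πrL = 2.560×10⁻⁵ m².
T⁴ = P/(εσA) = 33.9/(1.0·5.67×10⁻⁸·2.560×10⁻⁵) = 2.336×10¹³ K⁴.
T = (2.336×10¹³)^(1/4).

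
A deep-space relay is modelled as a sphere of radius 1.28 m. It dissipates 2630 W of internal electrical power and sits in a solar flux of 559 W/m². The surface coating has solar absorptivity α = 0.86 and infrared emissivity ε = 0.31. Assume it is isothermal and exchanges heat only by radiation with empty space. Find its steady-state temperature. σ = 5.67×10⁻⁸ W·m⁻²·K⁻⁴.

T ≈ 345 K

At steady state, absorbed solar power + internal power = radiated power.
Absorbed: α·S·A_cross = 0.86·559·5.147 = 2474 W (cross-section πr²).
Total input = 2474 + 2630 = 5104 W.
Radiated: εσ·A_surf·T⁴ with A_surf = 4πr² = 20.59 m².
T⁴ = 5104/(0.31·5.67×10⁻⁸·20.59) = 1.411×10¹⁰ K⁴.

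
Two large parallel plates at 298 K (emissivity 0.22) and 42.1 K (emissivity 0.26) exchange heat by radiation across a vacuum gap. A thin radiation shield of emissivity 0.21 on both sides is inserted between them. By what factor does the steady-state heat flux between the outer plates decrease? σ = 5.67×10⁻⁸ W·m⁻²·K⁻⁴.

factor ≈ 2.15

Without shield: q₀ = σΔ(T⁴)/(1/ε₁+1/ε₂−1) with denominator 7.392.
With shield the two gaps are in series; the resistances add: (1/ε₁+1/ε_s−1)+(1/ε_s+1/ε₂−1) = 8.307+7.608 = 15.92.
Heat-flux ratio q₀/q = 15.92/7.392.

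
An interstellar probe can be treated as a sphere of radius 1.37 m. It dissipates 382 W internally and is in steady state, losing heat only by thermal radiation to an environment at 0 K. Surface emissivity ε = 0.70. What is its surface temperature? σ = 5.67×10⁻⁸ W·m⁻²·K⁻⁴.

Steady state: internal power = radiated power, P = εσA T⁴.
Radiating area A = 4πr² = 23.59 m².
T⁴ = P/(εσA) = 382/(0.70·5.67×10⁻⁸·23.59) = 4.081×10⁸ K⁴.
T = (4.081×10⁸)^(1/4).

T ≈ 142 K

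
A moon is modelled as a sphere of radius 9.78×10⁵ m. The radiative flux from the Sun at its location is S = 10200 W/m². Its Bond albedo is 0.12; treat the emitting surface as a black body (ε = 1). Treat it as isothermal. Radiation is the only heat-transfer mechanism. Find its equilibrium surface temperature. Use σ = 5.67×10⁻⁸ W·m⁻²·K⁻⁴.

T ≈ 446 K

At equilibrium, absorbed power = emitted power.
Absorbing cross-section = πr² = 3.005×10¹² m²; emitting surface = 4πr² = 1.202×10¹³ m² (ratio 4).
(1−a)S·A_cross = εσ·A_surf·T⁴  ⇒  T⁴ = (1−a)S/(4σ).
T⁴ = 0.880·10200/(4·5.67×10⁻⁸) = 3.958×10¹⁰ K⁴.
T = (3.958×10¹⁰)^(1/4).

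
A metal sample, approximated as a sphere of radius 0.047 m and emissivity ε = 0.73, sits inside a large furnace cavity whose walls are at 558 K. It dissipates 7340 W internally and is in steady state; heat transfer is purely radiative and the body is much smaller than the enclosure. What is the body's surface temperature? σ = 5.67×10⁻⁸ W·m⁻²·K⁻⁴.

T ≈ 1600 K

For a small grey body in a large enclosure, net radiated power = εσA(T⁴ − T_w⁴).
Steady state: P = εσA(T⁴ − T_w⁴) with A = 4πr² = 0.02776 m².
T⁴ = P/(εσA) + T_w⁴ = 7340/(0.73·5.67×10⁻⁸·0.02776) + (558)⁴
    = 6.388×10¹² + 9.695×10¹⁰ = 6.485×10¹² K⁴.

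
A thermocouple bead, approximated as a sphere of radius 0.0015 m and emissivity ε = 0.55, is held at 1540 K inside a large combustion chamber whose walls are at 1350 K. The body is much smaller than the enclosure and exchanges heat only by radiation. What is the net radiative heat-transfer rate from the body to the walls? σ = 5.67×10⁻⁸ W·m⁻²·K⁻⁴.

P_net ≈ 2.03 W

For a small grey body in a large enclosure: P_net = εσA(T_body⁴ − T_wall⁴).
A = 4πr² = 2.827×10⁻⁵ m²; T_body⁴ − T_wall⁴ = 5.624×10¹² − 3.322×10¹² = 2.303×10¹² K⁴.
|P_net| = 0.55·5.67×10⁻⁸·2.827×10⁻⁵·2.303×10¹².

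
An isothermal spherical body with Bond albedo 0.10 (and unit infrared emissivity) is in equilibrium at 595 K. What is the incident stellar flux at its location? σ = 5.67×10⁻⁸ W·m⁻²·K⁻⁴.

(1−a)S·πr² = σ·4πr²·T⁴ ⇒ S = 4σT⁴/(1−a).
S = 4·5.67×10⁻⁸·1.253×10¹¹/0.900.

S ≈ 31600 W/m²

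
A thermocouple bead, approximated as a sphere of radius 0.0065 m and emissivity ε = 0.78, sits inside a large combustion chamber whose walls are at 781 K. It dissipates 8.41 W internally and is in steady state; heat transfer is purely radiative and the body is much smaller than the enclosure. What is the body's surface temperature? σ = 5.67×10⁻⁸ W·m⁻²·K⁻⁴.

T ≈ 924 K

For a small grey body in a large enclosure, net radiated power = εσA(T⁴ − T_w⁴).
Steady state: P = εσA(T⁴ − T_w⁴) with A = 4πr² = 5.309×10⁻⁴ m².
T⁴ = P/(εσA) + T_w⁴ = 8.41/(0.78·5.67×10⁻⁸·5.309×10⁻⁴) + (781)⁴
    = 3.582×10¹¹ + 3.721×10¹¹ = 7.302×10¹¹ K⁴.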